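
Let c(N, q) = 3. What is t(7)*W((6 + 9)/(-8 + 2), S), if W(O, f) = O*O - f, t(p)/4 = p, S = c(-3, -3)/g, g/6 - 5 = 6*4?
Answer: 5061/29 ≈ 174.52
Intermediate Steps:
g = 174 (g = 30 + 6*(6*4) = 30 + 6*24 = 30 + 144 = 174)
S = 1/58 (S = 3/174 = 3*(1/174) = 1/58 ≈ 0.017241)
t(p) = 4*p
W(O, f) = O² - f
t(7)*W((6 + 9)/(-8 + 2), S) = (4*7)*(((6 + 9)/(-8 + 2))² - 1*1/58) = 28*((15/(-6))² - 1/58) = 28*((15*(-⅙))² - 1/58) = 28*((-5/2)² - 1/58) = 28*(25/4 - 1/58) = 28*(723/116) = 5061/29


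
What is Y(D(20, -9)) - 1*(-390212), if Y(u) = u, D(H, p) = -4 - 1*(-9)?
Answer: 390217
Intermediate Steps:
D(H, p) = 5 (D(H, p) = -4 + 9 = 5)
Y(D(20, -9)) - 1*(-390212) = 5 - 1*(-390212) = 5 + 390212 = 390217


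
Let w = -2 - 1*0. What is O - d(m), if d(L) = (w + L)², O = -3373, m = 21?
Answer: -3734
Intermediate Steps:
w = -2 (w = -2 + 0 = -2)
d(L) = (-2 + L)²
O - d(m) = -3373 - (-2 + 21)² = -3373 - 1*19² = -3373 - 1*361 = -3373 - 361 = -3734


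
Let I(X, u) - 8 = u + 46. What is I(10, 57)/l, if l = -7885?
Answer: -111/7885 ≈ -0.014077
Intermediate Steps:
I(X, u) = 54 + u (I(X, u) = 8 + (u + 46) = 8 + (46 + u) = 54 + u)
I(10, 57)/l = (54 + 57)/(-7885) = 111*(-1/7885) = -111/7885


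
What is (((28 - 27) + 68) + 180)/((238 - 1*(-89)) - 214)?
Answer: 249/113 ≈ 2.2035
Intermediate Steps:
(((28 - 27) + 68) + 180)/((238 - 1*(-89)) - 214) = ((1 + 68) + 180)/((238 + 89) - 214) = (69 + 180)/(327 - 214) = 249/113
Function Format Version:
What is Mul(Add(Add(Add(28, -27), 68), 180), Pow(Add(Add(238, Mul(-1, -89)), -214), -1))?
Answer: Rational(249, 113) ≈ 2.2035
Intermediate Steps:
Mul(Add(Add(Add(28, -27), 68), 180), Pow(Add(Add(238, Mul(-1, -89)), -214), -1)) = Mul(Add(Add(1, 68), 180), Pow(Add(Add(238, 89), -214), -1)) = Mul(Add(69, 180), Pow(Add(327, -214), -1)) = Mul(249, Pow(113, -1)) = Mul(249, Rational(1, 113)) = Rational(249, 113)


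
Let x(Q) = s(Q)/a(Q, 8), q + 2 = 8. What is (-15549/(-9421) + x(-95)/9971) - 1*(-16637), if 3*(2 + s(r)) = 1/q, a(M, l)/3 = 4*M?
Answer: 6414475792668331/385516590264 ≈ 16639.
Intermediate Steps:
a(M, l) = 12*M (a(M, l) = 3*(4*M) = 12*M)
q = 6 (q = -2 + 8 = 6)
s(r) = -35/18 (s(r) = -2 + (⅓)/6 = -2 + (⅓)*(⅙) = -2 + 1/18 = -35/18)
x(Q) = -35/(216*Q) (x(Q) = -35*1/(12*Q)/18 = -35/(216*Q))
(-15549/(-9421) + x(-95)/9971) - 1*(-16637) = (-15549/(-9421) - 35/216/(-95)/9971) - 1*(-16637) = (-15549*(-1/9421) - 35/216*(-1/95)*(1/9971)) + 16637 = (15549/9421 + (7/4104)*(1/9971)) + 16637 = (15549/9421 + 7/40920984) + 16637 = 636280446163/385516590264 + 16637 = 6414475792668331/385516590264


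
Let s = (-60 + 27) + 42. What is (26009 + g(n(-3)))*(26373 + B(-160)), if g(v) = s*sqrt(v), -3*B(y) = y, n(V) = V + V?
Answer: 2061967511/3 + 237837*I*sqrt(6) ≈ 6.8732e+8 + 5.8258e+5*I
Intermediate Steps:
s = 9 (s = -33 + 42 = 9)
n(V) = 2*V
B(y) = -y/3
g(v) = 9*sqrt(v)
(26009 + g(n(-3)))*(26373 + B(-160)) = (26009 + 9*sqrt(2*(-3)))*(26373 - 1/3*(-160)) = (26009 + 9*sqrt(-6))*(26373 + 160/3) = (26009 + 9*(I*sqrt(6)))*(79279/3) = (26009 + 9*I*sqrt(6))*(79279/3) = 2061967511/3 + 237837*I*sqrt(6)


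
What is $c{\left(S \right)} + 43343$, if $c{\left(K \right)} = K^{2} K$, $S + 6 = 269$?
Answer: $18234790$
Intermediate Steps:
$S = 263$ ($S = -6 + 269 = 263$)
$c{\left(K \right)} = K^{3}$
$c{\left(S \right)} + 43343 = 263^{3} + 43343 = 18191447 + 43343 = 18234790$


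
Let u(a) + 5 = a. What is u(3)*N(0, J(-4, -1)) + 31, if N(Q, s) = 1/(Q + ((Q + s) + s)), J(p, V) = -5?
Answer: 156/5 ≈ 31.200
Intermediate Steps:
u(a) = -5 + a
N(Q, s) = 1/(2*Q + 2*s) (N(Q, s) = 1/(Q + (Q + 2*s)) = 1/(2*Q + 2*s))
u(3)*N(0, J(-4, -1)) + 31 = (-5 + 3)*(1/(2*(0 - 5))) + 31 = -1/(-5) + 31 = -(-1)/5 + 31 = -2*(-⅒) + 31 = ⅕ + 31 = 156/5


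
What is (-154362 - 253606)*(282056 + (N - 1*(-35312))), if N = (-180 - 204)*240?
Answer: -91877657344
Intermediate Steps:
N = -92160 (N = -384*240 = -92160)
(-154362 - 253606)*(282056 + (N - 1*(-35312))) = (-154362 - 253606)*(282056 + (-92160 - 1*(-35312))) = -407968*(282056 + (-92160 + 35312)) = -407968*(282056 - 56848) = -407968*225208 = -91877657344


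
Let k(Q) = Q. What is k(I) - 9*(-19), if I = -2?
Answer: 169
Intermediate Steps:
k(I) - 9*(-19) = -2 - 9*(-19) = -2 + 171 = 169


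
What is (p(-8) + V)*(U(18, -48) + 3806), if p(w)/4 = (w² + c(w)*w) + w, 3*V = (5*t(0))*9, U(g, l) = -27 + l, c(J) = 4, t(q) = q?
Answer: 358176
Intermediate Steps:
V = 0 (V = ((5*0)*9)/3 = (0*9)/3 = (⅓)*0 = 0)
p(w) = 4*w² + 20*w (p(w) = 4*((w² + 4*w) + w) = 4*(w² + 5*w) = 4*w² + 20*w)
(p(-8) + V)*(U(18, -48) + 3806) = (4*(-8)*(5 - 8) + 0)*((-27 - 48) + 3806) = (4*(-8)*(-3) + 0)*(-75 + 3806) = (96 + 0)*3731 = 96*3731 = 358176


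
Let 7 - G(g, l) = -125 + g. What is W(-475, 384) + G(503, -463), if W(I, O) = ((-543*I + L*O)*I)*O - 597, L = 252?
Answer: -64696004168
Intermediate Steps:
G(g, l) = 132 - g (G(g, l) = 7 - (-125 + g) = 7 + (125 - g) = 132 - g)
W(I, O) = -597 + I*O*(-543*I + 252*O) (W(I, O) = ((-543*I + 252*O)*I)*O - 597 = (I*(-543*I + 252*O))*O - 597 = I*O*(-543*I + 252*O) - 597 = -597 + I*O*(-543*I + 252*O))
W(-475, 384) + G(503, -463) = (-597 - 543*384*(-475)**2 + 252*(-475)*384**2) + (132 - 1*503) = (-597 - 543*384*225625 + 252*(-475)*147456) + (132 - 503) = (-597 - 47045520000 - 17650483200) - 371 = -64696003797 - 371 = -64696004168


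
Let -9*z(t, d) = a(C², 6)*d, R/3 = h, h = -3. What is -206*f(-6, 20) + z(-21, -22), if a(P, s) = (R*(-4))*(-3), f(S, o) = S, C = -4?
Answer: 972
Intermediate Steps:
R = -9 (R = 3*(-3) = -9)
a(P, s) = -108 (a(P, s) = -9*(-4)*(-3) = 36*(-3) = -108)
z(t, d) = 12*d (z(t, d) = -(-12)*d = 12*d)
-206*f(-6, 20) + z(-21, -22) = -206*(-6) + 12*(-22) = 1236 - 264 = 972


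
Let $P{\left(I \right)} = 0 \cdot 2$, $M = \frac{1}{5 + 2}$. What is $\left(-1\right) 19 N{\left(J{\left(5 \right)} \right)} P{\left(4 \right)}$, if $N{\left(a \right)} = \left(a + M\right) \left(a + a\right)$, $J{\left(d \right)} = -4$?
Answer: $0$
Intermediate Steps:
$M = \frac{1}{7} \approx 0.14286$
$N{\left(a \right)} = 2 a \left(\frac{1}{7} + a\right)$ ($N{\left(a \right)} = \left(a + \frac{1}{7}\right) \left(a + a\right) = \left(\frac{1}{7} + a\right) 2 a = 2 a \left(\frac{1}{7} + a\right)$)
$P{\left(I \right)} = 0$
$\left(-1\right) 19 N{\left(J{\left(5 \right)} \right)} P{\left(4 \right)} = \left(-1\right) 19 \cdot \frac{2}{7} \left(-4\right) \left(1 + 7 \left(-4\right)\right) 0 = - 19 \cdot \frac{2}{7} \left(-4\right) \left(1 - 28\right) 0 = - 19 \cdot \frac{2}{7} \left(-4\right) \left(-27\right) 0 = \left(-19\right) \frac{216}{7} \cdot 0 = \left(- \frac{4104}{7}\right) 0 = 0$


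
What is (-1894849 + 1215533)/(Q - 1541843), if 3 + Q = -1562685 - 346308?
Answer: 679316/3450839 ≈ 0.19686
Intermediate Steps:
Q = -1908996 (Q = -3 + (-1562685 - 346308) = -3 - 1908993 = -1908996)
(-1894849 + 1215533)/(Q - 1541843) = (-1894849 + 1215533)/(-1908996 - 1541843) = -679316/(-3450839) = -679316*(-1/3450839) = 679316/3450839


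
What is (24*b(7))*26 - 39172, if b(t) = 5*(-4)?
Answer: -51652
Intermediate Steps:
b(t) = -20
(24*b(7))*26 - 39172 = (24*(-20))*26 - 39172 = -480*26 - 39172 = -12480 - 39172 = -51652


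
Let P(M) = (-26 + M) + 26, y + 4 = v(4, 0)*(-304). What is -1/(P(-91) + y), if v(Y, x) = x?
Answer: 1/95 ≈ 0.010526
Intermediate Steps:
y = -4 (y = -4 + 0*(-304) = -4 + 0 = -4)
P(M) = M
-1/(P(-91) + y) = -1/(-91 - 4) = -1/(-95) = -1*(-1/95) = 1/95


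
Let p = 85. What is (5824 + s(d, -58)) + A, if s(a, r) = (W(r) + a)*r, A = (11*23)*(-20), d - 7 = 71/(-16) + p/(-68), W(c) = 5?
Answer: 3183/8 ≈ 397.88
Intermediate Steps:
d = 21/16 (d = 7 + (71/(-16) + 85/(-68)) = 7 + (71*(-1/16) + 85*(-1/68)) = 7 + (-71/16 - 5/4) = 7 - 91/16 = 21/16 ≈ 1.3125)
A = -5060 (A = 253*(-20) = -5060)
s(a, r) = r*(5 + a) (s(a, r) = (5 + a)*r = r*(5 + a))
(5824 + s(d, -58)) + A = (5824 - 58*(5 + 21/16)) - 5060 = (5824 - 58*101/16) - 5060 = (5824 - 2929/8) - 5060 = 43663/8 - 5060 = 3183/8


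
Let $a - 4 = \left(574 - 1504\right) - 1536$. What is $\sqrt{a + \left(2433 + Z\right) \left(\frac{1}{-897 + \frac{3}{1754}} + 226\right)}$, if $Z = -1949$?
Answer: $\frac{\sqrt{29407951982402210}}{524445} \approx 326.99$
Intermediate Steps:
$a = -2462$ ($a = 4 + \left(\left(574 - 1504\right) - 1536\right) = 4 - 2466 = -2462$)
$\sqrt{a + \left(2433 + Z\right) \left(\frac{1}{-897 + \frac{3}{1754}} + 226\right)} = \sqrt{-2462 + \left(2433 - 1949\right) \left(\frac{1}{-897 + \frac{3}{1754}} + 226\right)} = \sqrt{-2462 + 484 \left(\frac{1}{-897 + 3 \cdot \frac{1}{1754}} + 226\right)} = \sqrt{-2462 + 484 \left(\frac{1}{-897 + \frac{3}{1754}} + 226\right)} = \sqrt{-2462 + 484 \left(\frac{1}{- \frac{1573335}{1754}} + 226\right)} = \sqrt{-2462 + 484 \left(- \frac{1754}{1573335} + 226\right)} = \sqrt{-2462 + 484 \cdot \frac{355571956}{1573335}} = \sqrt{-2462 + \frac{172096826704}{1573335}} = \sqrt{\frac{168223275934}{1573335}} = \frac{\sqrt{29407951982402210}}{524445}$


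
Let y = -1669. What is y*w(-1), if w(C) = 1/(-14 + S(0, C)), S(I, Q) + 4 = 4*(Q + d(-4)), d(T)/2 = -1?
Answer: 1669/30 ≈ 55.633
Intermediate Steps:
d(T) = -2 (d(T) = 2*(-1) = -2)
S(I, Q) = -12 + 4*Q (S(I, Q) = -4 + 4*(Q - 2) = -4 + 4*(-2 + Q) = -4 + (-8 + 4*Q) = -12 + 4*Q)
w(C) = 1/(-26 + 4*C) (w(C) = 1/(-14 + (-12 + 4*C)) = 1/(-26 + 4*C))
y*w(-1) = -1669/(2*(-13 + 2*(-1))) = -1669/(2*(-13 - 2)) = -1669/(2*(-15)) = -1669*(-1)/(2*15) = -1669*(-1/30) = 1669/30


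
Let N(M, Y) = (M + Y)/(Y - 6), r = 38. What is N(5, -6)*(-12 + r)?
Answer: 13/6 ≈ 2.1667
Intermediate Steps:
N(M, Y) = (M + Y)/(-6 + Y)
N(5, -6)*(-12 + r) = ((5 - 6)/(-6 - 6))*(-12 + 38) = (-1/(-12))*26 = -1/12*(-1)*26 = (1/12)*26 = 13/6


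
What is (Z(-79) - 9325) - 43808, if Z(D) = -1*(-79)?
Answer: -53054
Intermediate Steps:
Z(D) = 79
(Z(-79) - 9325) - 43808 = (79 - 9325) - 43808 = -9246 - 43808 = -53054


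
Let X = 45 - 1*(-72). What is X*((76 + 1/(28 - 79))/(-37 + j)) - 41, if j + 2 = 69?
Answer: 8681/34 ≈ 255.32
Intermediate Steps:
j = 67 (j = -2 + 69 = 67)
X = 117 (X = 45 + 72 = 117)
X*((76 + 1/(28 - 79))/(-37 + j)) - 41 = 117*((76 + 1/(28 - 79))/(-37 + 67)) - 41 = 117*((76 + 1/(-51))/30) - 41 = 117*((76 - 1/51)*(1/30)) - 41 = 117*((3875/51)*(1/30)) - 41 = 117*(775/306) - 41 = 10075/34 - 41 = 8681/34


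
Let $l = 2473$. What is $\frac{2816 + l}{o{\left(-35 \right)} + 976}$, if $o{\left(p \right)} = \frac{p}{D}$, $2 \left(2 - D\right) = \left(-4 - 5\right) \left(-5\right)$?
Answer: $\frac{72283}{13362} \approx 5.4096$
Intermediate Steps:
$D = - \frac{41}{2}$ ($D = 2 - \frac{\left(-4 - 5\right) \left(-5\right)}{2} = 2 - \frac{\left(-9\right) \left(-5\right)}{2} = 2 - \frac{45}{2} = - \frac{41}{2} \approx -20.5$)
$o{\left(p \right)} = - \frac{2 p}{41}$ ($o{\left(p \right)} = \frac{p}{- \frac{41}{2}} = p \left(- \frac{2}{41}\right) = - \frac{2 p}{41}$)
$\frac{2816 + l}{o{\left(-35 \right)} + 976} = \frac{2816 + 2473}{\left(- \frac{2}{41}\right) \left(-35\right) + 976} = \frac{5289}{\frac{70}{41} + 976} = \frac{5289}{\frac{40086}{41}} = 5289 \cdot \frac{41}{40086} = \frac{72283}{13362}$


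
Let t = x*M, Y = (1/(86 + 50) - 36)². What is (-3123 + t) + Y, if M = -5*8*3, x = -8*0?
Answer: -33801983/18496 ≈ -1827.5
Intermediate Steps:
x = 0
M = -120 (M = -40*3 = -120)
Y = 23961025/18496 (Y = (1/136 - 36)² = (-4895/136)² = 23961025/18496 ≈ 1295.5)
t = 0 (t = 0*(-120) = 0)
(-3123 + t) + Y = (-3123 + 0) + 23961025/18496 = -3123 + 23961025/18496 = -33801983/18496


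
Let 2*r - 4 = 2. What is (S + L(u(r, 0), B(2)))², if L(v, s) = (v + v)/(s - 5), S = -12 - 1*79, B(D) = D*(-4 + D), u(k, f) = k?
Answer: 75625/9 ≈ 8402.8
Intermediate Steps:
r = 3 (r = 2 + (½)*2 = 2 + 1 = 3)
S = -91 (S = -12 - 79 = -91)
L(v, s) = 2*v/(-5 + s) (L(v, s) = (2*v)/(-5 + s) = 2*v/(-5 + s))
(S + L(u(r, 0), B(2)))² = (-91 + 2*3/(-5 + 2*(-4 + 2)))² = (-91 + 2*3/(-5 + 2*(-2)))² = (-91 + 2*3/(-5 - 4))² = (-91 + 2*3/(-9))² = (-91 + 2*3*(-⅑))² = (-91 - ⅔)² = (-275/3)² = 75625/9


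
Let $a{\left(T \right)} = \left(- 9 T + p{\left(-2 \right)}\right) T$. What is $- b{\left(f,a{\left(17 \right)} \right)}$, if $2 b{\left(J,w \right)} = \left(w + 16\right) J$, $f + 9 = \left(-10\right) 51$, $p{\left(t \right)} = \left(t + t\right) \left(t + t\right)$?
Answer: $- \frac{1200447}{2} \approx -6.0022 \cdot 10^{5}$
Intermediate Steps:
$p{\left(t \right)} = 4 t^{2}$ ($p{\left(t \right)} = 2 t 2 t = 4 t^{2}$)
$a{\left(T \right)} = T \left(16 - 9 T\right)$ ($a{\left(T \right)} = \left(- 9 T + 4 \left(-2\right)^{2}\right) T = \left(- 9 T + 4 \cdot 4\right) T = \left(- 9 T + 16\right) T = \left(16 - 9 T\right) T = T \left(16 - 9 T\right)$)
$f = -519$ ($f = -9 - 510 = -519$)
$b{\left(J,w \right)} = \frac{J \left(16 + w\right)}{2}$ ($b{\left(J,w \right)} = \frac{\left(w + 16\right) J}{2} = \frac{\left(16 + w\right) J}{2} = \frac{J \left(16 + w\right)}{2}$)
$- b{\left(f,a{\left(17 \right)} \right)} = - \frac{\left(-519\right) \left(16 + 17 \left(16 - 153\right)\right)}{2} = - \frac{\left(-519\right) \left(16 + 17 \left(-137\right)\right)}{2} = - \frac{\left(-519\right) \left(16 - 2329\right)}{2} = - \frac{\left(-519\right) \left(-2313\right)}{2} = \left(-1\right) \frac{1200447}{2} = - \frac{1200447}{2}$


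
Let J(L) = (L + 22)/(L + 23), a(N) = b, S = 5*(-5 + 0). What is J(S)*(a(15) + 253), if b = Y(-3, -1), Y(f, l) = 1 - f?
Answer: 771/2 ≈ 385.50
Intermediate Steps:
S = -25 (S = 5*(-5) = -25)
b = 4 (b = 1 - 1*(-3) = 1 + 3 = 4)
a(N) = 4
J(L) = (22 + L)/(23 + L)
J(S)*(a(15) + 253) = ((22 - 25)/(23 - 25))*(4 + 253) = (-3/(-2))*257 = -1/2*(-3)*257 = (3/2)*257 = 771/2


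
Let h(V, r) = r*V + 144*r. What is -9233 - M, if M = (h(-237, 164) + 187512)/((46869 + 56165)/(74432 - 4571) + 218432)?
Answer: -70453719349799/7629990493 ≈ -9233.8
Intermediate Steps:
h(V, r) = 144*r + V*r (h(V, r) = V*r + 144*r = 144*r + V*r)
M = 6017127930/7629990493 (M = (164*(144 - 237) + 187512)/((46869 + 56165)/(74432 - 4571) + 218432) = (164*(-93) + 187512)/(103034/69861 + 218432) = (-15252 + 187512)/(103034*(1/69861) + 218432) = 172260/(103034/69861 + 218432) = 172260/(15259980986/69861) = 172260*(69861/15259980986) = 6017127930/7629990493 ≈ 0.78862)
-9233 - M = -9233 - 1*6017127930/7629990493 = -9233 - 6017127930/7629990493 = -70453719349799/7629990493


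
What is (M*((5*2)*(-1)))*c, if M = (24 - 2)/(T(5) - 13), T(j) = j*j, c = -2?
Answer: 110/3 ≈ 36.667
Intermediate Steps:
T(j) = j²
M = 11/6 (M = (24 - 2)/(5² - 13) = 22/(25 - 13) = 22/12 = 22*(1/12) = 11/6 ≈ 1.8333)
(M*((5*2)*(-1)))*c = (11*((5*2)*(-1))/6)*(-2) = (11*(10*(-1))/6)*(-2) = ((11/6)*(-10))*(-2) = -55/3*(-2) = 110/3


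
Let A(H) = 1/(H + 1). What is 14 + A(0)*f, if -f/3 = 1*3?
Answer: 5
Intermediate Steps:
f = -9 (f = -3*3 = -9)
A(H) = 1/(1 + H)
14 + A(0)*f = 14 - 9/(1 + 0) = 14 - 9/1 = 14 + 1*(-9) = 14 - 9 = 5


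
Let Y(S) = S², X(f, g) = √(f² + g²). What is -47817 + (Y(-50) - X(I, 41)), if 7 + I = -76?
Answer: -45317 - √8570 ≈ -45410.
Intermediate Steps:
I = -83 (I = -7 - 76 = -83)
-47817 + (Y(-50) - X(I, 41)) = -47817 + ((-50)² - √((-83)² + 41²)) = -47817 + (2500 - √(6889 + 1681)) = -47817 + (2500 - √8570) = -45317 - √8570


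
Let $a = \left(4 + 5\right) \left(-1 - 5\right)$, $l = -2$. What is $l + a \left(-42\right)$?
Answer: $2266$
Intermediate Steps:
$a = -54$ ($a = 9 \left(-6\right) = -54$)
$l + a \left(-42\right) = -2 - -2268 = -2 + 2268 = 2266$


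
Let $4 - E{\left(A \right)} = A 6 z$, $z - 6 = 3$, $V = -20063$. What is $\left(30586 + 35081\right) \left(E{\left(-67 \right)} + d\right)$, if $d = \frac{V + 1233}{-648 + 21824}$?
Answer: $\frac{2517693859107}{10588} \approx 2.3779 \cdot 10^{8}$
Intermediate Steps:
$z = 9$ ($z = 6 + 3 = 9$)
$d = - \frac{9415}{10588}$ ($d = \frac{-20063 + 1233}{-648 + 21824} = - \frac{18830}{21176} = \left(-18830\right) \frac{1}{21176} = - \frac{9415}{10588} \approx -0.88921$)
$E{\left(A \right)} = 4 - 54 A$ ($E{\left(A \right)} = 4 - A 6 \cdot 9 = 4 - 6 A 9 = 4 - 54 A$)
$\left(30586 + 35081\right) \left(E{\left(-67 \right)} + d\right) = \left(30586 + 35081\right) \left(\left(4 - -3618\right) - \frac{9415}{10588}\right) = 65667 \left(\left(4 + 3618\right) - \frac{9415}{10588}\right) = 65667 \left(3622 - \frac{9415}{10588}\right) = 65667 \cdot \frac{38340321}{10588} = \frac{2517693859107}{10588}$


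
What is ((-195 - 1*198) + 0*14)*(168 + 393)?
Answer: -220473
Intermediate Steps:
((-195 - 1*198) + 0*14)*(168 + 393) = ((-195 - 198) + 0)*561 = (-393 + 0)*561 = -393*561 = -220473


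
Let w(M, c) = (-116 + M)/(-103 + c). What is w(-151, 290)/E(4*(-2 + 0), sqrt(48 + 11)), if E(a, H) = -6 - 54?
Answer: 89/3740 ≈ 0.023797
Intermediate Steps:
w(M, c) = (-116 + M)/(-103 + c)
E(a, H) = -60
w(-151, 290)/E(4*(-2 + 0), sqrt(48 + 11)) = ((-116 - 151)/(-103 + 290))/(-60) = (-267/187)*(-1/60) = ((1/187)*(-267))*(-1/60) = -267/187*(-1/60) = 89/3740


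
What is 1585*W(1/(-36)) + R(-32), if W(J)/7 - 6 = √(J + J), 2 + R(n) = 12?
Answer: 66580 + 11095*I*√2/6 ≈ 66580.0 + 2615.1*I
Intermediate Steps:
R(n) = 10 (R(n) = -2 + 12 = 10)
W(J) = 42 + 7*√2*√J (W(J) = 42 + 7*√(J + J) = 42 + 7*√(2*J) = 42 + 7*(√2*√J) = 42 + 7*√2*√J)
1585*W(1/(-36)) + R(-32) = 1585*(42 + 7*√2*√(1/(-36))) + 10 = 1585*(42 + 7*√2*√(1*(-1/36))) + 10 = 1585*(42 + 7*√2*√(-1/36)) + 10 = 1585*(42 + 7*√2*(I/6)) + 10 = 1585*(42 + 7*I*√2/6) + 10 = (66570 + 11095*I*√2/6) + 10 = 66580 + 11095*I*√2/6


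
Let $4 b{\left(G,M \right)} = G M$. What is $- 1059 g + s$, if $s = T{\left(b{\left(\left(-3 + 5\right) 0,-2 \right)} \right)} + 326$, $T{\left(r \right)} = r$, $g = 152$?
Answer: $-160642$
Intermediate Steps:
$b{\left(G,M \right)} = \frac{G M}{4}$
$s = 326$ ($s = \frac{1}{4} \left(-3 + 5\right) 0 \left(-2\right) + 326 = \frac{1}{4} \cdot 2 \cdot 0 \left(-2\right) + 326 = \frac{1}{4} \cdot 0 \left(-2\right) + 326 = 0 + 326 = 326$)
$- 1059 g + s = \left(-1059\right) 152 + 326 = -160968 + 326 = -160642$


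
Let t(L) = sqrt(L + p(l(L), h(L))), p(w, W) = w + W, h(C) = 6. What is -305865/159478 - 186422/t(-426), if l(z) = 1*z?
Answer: -305865/159478 + 93211*I*sqrt(94)/141 ≈ -1.9179 + 6409.3*I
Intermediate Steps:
l(z) = z
p(w, W) = W + w
t(L) = sqrt(6 + 2*L) (t(L) = sqrt(L + (6 + L)) = sqrt(6 + 2*L))
-305865/159478 - 186422/t(-426) = -305865/159478 - 186422/sqrt(6 + 2*(-426)) = -305865*1/159478 - 186422/sqrt(6 - 852) = -305865/159478 - 186422*(-I*sqrt(94)/282) = -305865/159478 - (-93211)*I*sqrt(94)/141 = -305865/159478 + 93211*I*sqrt(94)/141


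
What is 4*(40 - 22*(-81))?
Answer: 7288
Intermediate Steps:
4*(40 - 22*(-81)) = 4*(40 + 1782) = 4*1822 = 7288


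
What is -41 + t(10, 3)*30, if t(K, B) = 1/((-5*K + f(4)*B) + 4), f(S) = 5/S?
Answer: -7049/169 ≈ -41.710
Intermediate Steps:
t(K, B) = 1/(4 - 5*K + 5*B/4) (t(K, B) = 1/((-5*K + (5/4)*B) + 4) = 1/((-5*K + (5*(¼))*B) + 4) = 1/((-5*K + 5*B/4) + 4) = 1/(4 - 5*K + 5*B/4))
-41 + t(10, 3)*30 = -41 + (4/(16 - 20*10 + 5*3))*30 = -41 + (4/(16 - 200 + 15))*30 = -41 + (4/(-169))*30 = -41 + (4*(-1/169))*30 = -41 - 4/169*30 = -41 - 120/169 = -7049/169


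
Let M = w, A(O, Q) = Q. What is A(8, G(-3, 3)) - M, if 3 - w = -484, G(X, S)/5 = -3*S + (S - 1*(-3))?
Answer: -502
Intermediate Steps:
G(X, S) = 15 - 10*S (G(X, S) = 5*(-3*S + (S - 1*(-3))) = 5*(-3*S + (S + 3)) = 5*(-3*S + (3 + S)) = 5*(3 - 2*S) = 15 - 10*S)
w = 487 (w = 3 - 1*(-484) = 3 + 484 = 487)
M = 487
A(8, G(-3, 3)) - M = (15 - 10*3) - 1*487 = (15 - 30) - 487 = -15 - 487 = -502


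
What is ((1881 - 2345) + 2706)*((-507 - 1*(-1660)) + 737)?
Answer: 4237380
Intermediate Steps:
((1881 - 2345) + 2706)*((-507 - 1*(-1660)) + 737) = (-464 + 2706)*((-507 + 1660) + 737) = 2242*(1153 + 737) = 2242*1890 = 4237380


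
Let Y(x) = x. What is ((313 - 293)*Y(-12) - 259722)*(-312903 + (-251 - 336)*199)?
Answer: 111709830792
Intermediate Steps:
((313 - 293)*Y(-12) - 259722)*(-312903 + (-251 - 336)*199) = ((313 - 293)*(-12) - 259722)*(-312903 + (-251 - 336)*199) = (20*(-12) - 259722)*(-312903 - 587*199) = (-240 - 259722)*(-312903 - 116813) = -259962*(-429716) = 111709830792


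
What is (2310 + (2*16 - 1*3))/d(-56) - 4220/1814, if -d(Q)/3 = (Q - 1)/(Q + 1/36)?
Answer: -4287757255/5583492 ≈ -767.93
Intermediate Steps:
d(Q) = -3*(-1 + Q)/(1/36 + Q) (d(Q) = -3*(Q - 1)/(Q + 1/36) = -3*(-1 + Q)/(Q + 1/36) = -3*(-1 + Q)/(1/36 + Q))
(2310 + (2*16 - 1*3))/d(-56) - 4220/1814 = (2310 + (2*16 - 1*3))/((108*(1 - 1*(-56))/(1 + 36*(-56)))) - 4220/1814 = (2310 + (32 - 3))/((108*(1 + 56)/(1 - 2016))) - 4220*1/1814 = (2310 + 29)/((108*57/(-2015))) - 2110/907 = 2339/((108*(-1/2015)*57)) - 2110/907 = 2339/(-6156/2015) - 2110/907 = 2339*(-2015/6156) - 2110/907 = -4713085/6156 - 2110/907 = -4287757255/5583492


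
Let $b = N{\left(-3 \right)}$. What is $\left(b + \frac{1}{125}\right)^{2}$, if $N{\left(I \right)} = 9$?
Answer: $\frac{1267876}{15625} \approx 81.144$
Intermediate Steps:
$b = 9$
$\left(b + \frac{1}{125}\right)^{2} = \left(9 + \frac{1}{125}\right)^{2} = \left(\frac{1126}{125}\right)^{2} = \frac{1267876}{15625}$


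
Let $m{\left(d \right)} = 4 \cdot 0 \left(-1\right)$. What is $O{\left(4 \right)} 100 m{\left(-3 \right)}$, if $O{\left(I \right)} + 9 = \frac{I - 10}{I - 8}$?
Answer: $0$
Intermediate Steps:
$O{\left(I \right)} = -9 + \frac{-10 + I}{-8 + I}$ ($O{\left(I \right)} = -9 + \frac{I - 10}{I - 8} = -9 + \frac{-10 + I}{-8 + I}$)
$m{\left(d \right)} = 0$ ($m{\left(d \right)} = 0 \left(-1\right) = 0$)
$O{\left(4 \right)} 100 m{\left(-3 \right)} = \frac{2 \left(31 - 16\right)}{-8 + 4} \cdot 100 \cdot 0 = \frac{2 \left(31 - 16\right)}{-4} \cdot 100 \cdot 0 = 2 \left(- \frac{1}{4}\right) 15 \cdot 100 \cdot 0 = \left(- \frac{15}{2}\right) 100 \cdot 0 = \left(-750\right) 0 = 0$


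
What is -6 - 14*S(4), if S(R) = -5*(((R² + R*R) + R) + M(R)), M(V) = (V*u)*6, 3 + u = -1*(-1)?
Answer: -846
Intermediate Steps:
u = -2 (u = -3 - 1*(-1) = -3 + 1 = -2)
M(V) = -12*V (M(V) = (V*(-2))*6 = -2*V*6 = -12*V)
S(R) = -10*R² + 55*R (S(R) = -5*(((R² + R*R) + R) - 12*R) = -5*(((R² + R²) + R) - 12*R) = -5*((2*R² + R) - 12*R) = -5*((R + 2*R²) - 12*R) = -5*(-11*R + 2*R²) = -10*R² + 55*R)
-6 - 14*S(4) = -6 - 70*4*(11 - 2*4) = -6 - 70*4*(11 - 8) = -6 - 70*4*3 = -6 - 14*60 = -6 - 840 = -846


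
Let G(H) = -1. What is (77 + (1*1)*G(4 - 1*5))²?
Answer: 5776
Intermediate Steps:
(77 + (1*1)*G(4 - 1*5))² = (77 + (1*1)*(-1))² = (77 + 1*(-1))² = (77 - 1)² = 76² = 5776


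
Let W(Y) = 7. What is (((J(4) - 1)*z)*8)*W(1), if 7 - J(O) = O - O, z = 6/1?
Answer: 2016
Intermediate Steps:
z = 6 (z = 6*1 = 6)
J(O) = 7 (J(O) = 7 - (O - O) = 7 - 1*0 = 7 + 0 = 7)
(((J(4) - 1)*z)*8)*W(1) = (((7 - 1)*6)*8)*7 = ((6*6)*8)*7 = (36*8)*7 = 288*7 = 2016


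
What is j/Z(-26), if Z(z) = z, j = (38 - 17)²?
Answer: -441/26 ≈ -16.962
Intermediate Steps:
j = 441 (j = 21² = 441)
j/Z(-26) = 441/(-26) = 441*(-1/26) = -441/26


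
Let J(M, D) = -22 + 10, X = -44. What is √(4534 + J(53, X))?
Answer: √4522 ≈ 67.246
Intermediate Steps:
J(M, D) = -12
√(4534 + J(53, X)) = √(4534 - 12) = √4522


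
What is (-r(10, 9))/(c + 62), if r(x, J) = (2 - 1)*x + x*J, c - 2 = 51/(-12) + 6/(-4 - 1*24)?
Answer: -2800/1667 ≈ -1.6797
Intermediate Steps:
c = -69/28 (c = 2 + (51/(-12) + 6/(-4 - 1*24)) = 2 + (51*(-1/12) + 6/(-4 - 24)) = 2 + (-17/4 + 6/(-28)) = 2 + (-17/4 + 6*(-1/28)) = 2 + (-17/4 - 3/14) = 2 - 125/28 = -69/28 ≈ -2.4643)
r(x, J) = x + J*x (r(x, J) = 1*x + J*x = x + J*x)
(-r(10, 9))/(c + 62) = (-10*(1 + 9))/(-69/28 + 62) = (-10*10)/(1667/28) = -1*100*(28/1667) = -100*28/1667 = -2800/1667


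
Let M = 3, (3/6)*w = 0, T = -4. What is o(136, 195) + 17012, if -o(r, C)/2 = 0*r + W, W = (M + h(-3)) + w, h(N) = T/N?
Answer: 51010/3 ≈ 17003.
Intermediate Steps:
w = 0 (w = 2*0 = 0)
h(N) = -4/N
W = 13/3 (W = (3 - 4/(-3)) + 0 = (3 - 4*(-1/3)) + 0 = (3 + 4/3) + 0 = 13/3 + 0 = 13/3 ≈ 4.3333)
o(r, C) = -26/3 (o(r, C) = -2*(0*r + 13/3) = -2*(0 + 13/3) = -2*13/3 = -26/3)
o(136, 195) + 17012 = -26/3 + 17012 = 51010/3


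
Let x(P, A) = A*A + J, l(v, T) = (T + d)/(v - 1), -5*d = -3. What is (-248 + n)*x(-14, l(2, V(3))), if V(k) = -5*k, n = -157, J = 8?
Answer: -436104/5 ≈ -87221.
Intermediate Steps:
d = ⅗ (d = -⅕*(-3) = ⅗ ≈ 0.60000)
l(v, T) = (⅗ + T)/(-1 + v) (l(v, T) = (T + ⅗)/(v - 1) = (⅗ + T)/(-1 + v))
x(P, A) = 8 + A² (x(P, A) = A*A + 8 = A² + 8 = 8 + A²)
(-248 + n)*x(-14, l(2, V(3))) = (-248 - 157)*(8 + ((⅗ - 5*3)/(-1 + 2))²) = -405*(8 + ((⅗ - 15)/1)²) = -405*(8 + (1*(-72/5))²) = -405*(8 + (-72/5)²) = -405*(8 + 5184/25) = -405*5384/25 = -436104/5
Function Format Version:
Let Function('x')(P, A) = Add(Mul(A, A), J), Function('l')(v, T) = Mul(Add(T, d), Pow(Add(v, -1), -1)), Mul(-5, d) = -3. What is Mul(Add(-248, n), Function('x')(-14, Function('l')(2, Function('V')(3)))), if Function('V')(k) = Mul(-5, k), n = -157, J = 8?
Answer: Rational(-436104, 5) ≈ -87221.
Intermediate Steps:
d = Rational(3, 5) (d = Mul(Rational(-1, 5), -3) = Rational(3, 5) ≈ 0.60000)
Function('l')(v, T) = Mul(Pow(Add(-1, v), -1), Add(Rational(3, 5), T)) (Function('l')(v, T) = Mul(Add(T, Rational(3, 5)), Pow(Add(v, -1), -1)) = Mul(Add(Rational(3, 5), T), Pow(Add(-1, v), -1)) = Mul(Pow(Add(-1, v), -1), Add(Rational(3, 5), T)))
Function('x')(P, A) = Add(8, Pow(A, 2)) (Function('x')(P, A) = Add(Mul(A, A), 8) = Add(Pow(A, 2), 8) = Add(8, Pow(A, 2)))
Mul(Add(-248, n), Function('x')(-14, Function('l')(2, Function('V')(3)))) = Mul(Add(-248, -157), Add(8, Pow(Mul(Pow(Add(-1, 2), -1), Add(Rational(3, 5), Mul(-5, 3))), 2))) = Mul(-405, Add(8, Pow(Mul(Pow(1, -1), Add(Rational(3, 5), -15)), 2))) = Mul(-405, Add(8, Pow(Mul(1, Rational(-72, 5)), 2))) = Mul(-405, Add(8, Pow(Rational(-72, 5), 2))) = Mul(-405, Add(8, Rational(5184, 25))) = Mul(-405, Rational(5384, 25)) = Rational(-436104, 5)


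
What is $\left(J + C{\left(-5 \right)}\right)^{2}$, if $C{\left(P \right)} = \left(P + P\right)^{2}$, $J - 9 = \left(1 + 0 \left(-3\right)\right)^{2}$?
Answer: $12100$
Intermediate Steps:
$J = 10$ ($J = 9 + \left(1 + 0 \left(-3\right)\right)^{2} = 9 + \left(1 + 0\right)^{2} = 9 + 1^{2} = 9 + 1 = 10$)
$C{\left(P \right)} = 4 P^{2}$ ($C{\left(P \right)} = \left(2 P\right)^{2} = 4 P^{2}$)
$\left(J + C{\left(-5 \right)}\right)^{2} = \left(10 + 4 \left(-5\right)^{2}\right)^{2} = \left(10 + 4 \cdot 25\right)^{2} = \left(10 + 100\right)^{2} = 110^{2} = 12100$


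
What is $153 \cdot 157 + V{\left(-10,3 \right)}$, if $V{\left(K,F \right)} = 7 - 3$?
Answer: $24025$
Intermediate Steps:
$V{\left(K,F \right)} = 4$ ($V{\left(K,F \right)} = 7 - 3 = 4$)
$153 \cdot 157 + V{\left(-10,3 \right)} = 153 \cdot 157 + 4 = 24021 + 4 = 24025$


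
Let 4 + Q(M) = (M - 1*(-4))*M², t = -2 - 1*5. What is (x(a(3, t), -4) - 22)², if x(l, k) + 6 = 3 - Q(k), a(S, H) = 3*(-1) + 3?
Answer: 441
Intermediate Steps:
t = -7 (t = -2 - 5 = -7)
a(S, H) = 0 (a(S, H) = -3 + 3 = 0)
Q(M) = -4 + M²*(4 + M) (Q(M) = -4 + (M - 1*(-4))*M² = -4 + (M + 4)*M² = -4 + (4 + M)*M² = -4 + M²*(4 + M))
x(l, k) = 1 - k³ - 4*k² (x(l, k) = -6 + (3 - (-4 + k³ + 4*k²)) = -6 + (3 + (4 - k³ - 4*k²)) = -6 + (7 - k³ - 4*k²) = 1 - k³ - 4*k²)
(x(a(3, t), -4) - 22)² = ((1 - 1*(-4)³ - 4*(-4)²) - 22)² = ((1 - 1*(-64) - 4*16) - 22)² = ((1 + 64 - 64) - 22)² = (1 - 22)² = (-21)² = 441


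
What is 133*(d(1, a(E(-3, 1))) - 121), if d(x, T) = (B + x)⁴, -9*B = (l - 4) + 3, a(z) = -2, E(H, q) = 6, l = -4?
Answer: -100476845/6561 ≈ -15314.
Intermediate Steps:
B = 5/9 (B = -((-4 - 4) + 3)/9 = -(-8 + 3)/9 = -⅑*(-5) = 5/9 ≈ 0.55556)
d(x, T) = (5/9 + x)⁴
133*(d(1, a(E(-3, 1))) - 121) = 133*((5 + 9*1)⁴/6561 - 121) = 133*((5 + 9)⁴/6561 - 121) = 133*((1/6561)*14⁴ - 121) = 133*((1/6561)*38416 - 121) = 133*(38416/6561 - 121) = 133*(-755465/6561) = -100476845/6561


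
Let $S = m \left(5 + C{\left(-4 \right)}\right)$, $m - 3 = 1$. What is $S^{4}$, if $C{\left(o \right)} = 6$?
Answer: $3748096$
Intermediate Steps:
$m = 4$ ($m = 3 + 1 = 4$)
$S = 44$ ($S = 4 \left(5 + 6\right) = 4 \cdot 11 = 44$)
$S^{4} = 44^{4} = 3748096$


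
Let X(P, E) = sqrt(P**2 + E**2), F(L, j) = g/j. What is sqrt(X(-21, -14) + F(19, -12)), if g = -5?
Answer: sqrt(15 + 252*sqrt(13))/6 ≈ 5.0651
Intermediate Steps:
F(L, j) = -5/j
X(P, E) = sqrt(E**2 + P**2)
sqrt(X(-21, -14) + F(19, -12)) = sqrt(sqrt((-14)**2 + (-21)**2) - 5/(-12)) = sqrt(sqrt(196 + 441) - 5*(-1/12)) = sqrt(sqrt(637) + 5/12) = sqrt(7*sqrt(13) + 5/12) = sqrt(5/12 + 7*sqrt(13))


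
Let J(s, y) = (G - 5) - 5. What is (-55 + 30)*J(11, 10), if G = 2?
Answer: 200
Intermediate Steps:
J(s, y) = -8 (J(s, y) = (2 - 5) - 5 = -3 - 5 = -8)
(-55 + 30)*J(11, 10) = (-55 + 30)*(-8) = -25*(-8) = 200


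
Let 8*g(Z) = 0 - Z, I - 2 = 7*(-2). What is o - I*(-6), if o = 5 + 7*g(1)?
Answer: -543/8 ≈ -67.875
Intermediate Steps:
I = -12 (I = 2 + 7*(-2) = 2 - 14 = -12)
g(Z) = -Z/8 (g(Z) = (0 - Z)/8 = (-Z)/8 = -Z/8)
o = 33/8 (o = 5 + 7*(-⅛*1) = 5 + 7*(-⅛) = 5 - 7/8 = 33/8 ≈ 4.1250)
o - I*(-6) = 33/8 - (-12)*(-6) = 33/8 - 1*72 = 33/8 - 72 = -543/8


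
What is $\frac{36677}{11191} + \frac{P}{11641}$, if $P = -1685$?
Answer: $\frac{408100122}{130274431} \approx 3.1326$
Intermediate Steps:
$\frac{36677}{11191} + \frac{P}{11641} = \frac{36677}{11191} - \frac{1685}{11641} = \frac{408100122}{130274431}$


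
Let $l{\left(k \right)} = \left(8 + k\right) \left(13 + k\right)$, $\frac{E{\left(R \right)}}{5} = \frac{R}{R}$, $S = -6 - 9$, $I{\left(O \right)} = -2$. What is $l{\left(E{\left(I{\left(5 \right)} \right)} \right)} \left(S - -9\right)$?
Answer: $-1404$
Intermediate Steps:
$S = -15$
$E{\left(R \right)} = 5$ ($E{\left(R \right)} = 5 \frac{R}{R} = 5 \cdot 1 = 5$)
$l{\left(E{\left(I{\left(5 \right)} \right)} \right)} \left(S - -9\right) = \left(104 + 5^{2} + 21 \cdot 5\right) \left(-15 - -9\right) = \left(104 + 25 + 105\right) \left(-15 + 9\right) = 234 \left(-6\right) = -1404$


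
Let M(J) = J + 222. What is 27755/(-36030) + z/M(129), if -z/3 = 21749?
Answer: -4035199/21618 ≈ -186.66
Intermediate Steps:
z = -65247 (z = -3*21749 = -65247)
M(J) = 222 + J
27755/(-36030) + z/M(129) = 27755/(-36030) - 65247/(222 + 129) = 27755*(-1/36030) - 65247/351 = -5551/7206 - 65247*1/351 = -5551/7206 - 1673/9 = -4035199/21618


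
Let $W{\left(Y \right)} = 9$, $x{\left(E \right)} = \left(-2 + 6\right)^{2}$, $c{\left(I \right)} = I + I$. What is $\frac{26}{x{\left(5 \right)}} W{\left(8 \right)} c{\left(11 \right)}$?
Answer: $\frac{1287}{4} \approx 321.75$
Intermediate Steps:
$c{\left(I \right)} = 2 I$
$x{\left(E \right)} = 16$ ($x{\left(E \right)} = 4^{2} = 16$)
$\frac{26}{x{\left(5 \right)}} W{\left(8 \right)} c{\left(11 \right)} = \frac{26}{16} \cdot 9 \cdot 2 \cdot 11 = 26 \cdot \frac{1}{16} \cdot 9 \cdot 22 = \frac{13}{8} \cdot 9 \cdot 22 = \frac{117}{8} \cdot 22 = \frac{1287}{4}$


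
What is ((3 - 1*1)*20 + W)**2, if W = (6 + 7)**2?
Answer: 43681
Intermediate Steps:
W = 169 (W = 13**2 = 169)
((3 - 1*1)*20 + W)**2 = ((3 - 1*1)*20 + 169)**2 = ((3 - 1)*20 + 169)**2 = (2*20 + 169)**2 = (40 + 169)**2 = 209**2 = 43681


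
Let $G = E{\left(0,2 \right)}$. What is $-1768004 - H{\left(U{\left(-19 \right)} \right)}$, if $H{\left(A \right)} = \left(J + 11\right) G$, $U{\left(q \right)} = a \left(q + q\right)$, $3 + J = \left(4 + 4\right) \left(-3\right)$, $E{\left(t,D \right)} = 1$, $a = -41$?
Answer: $-1767988$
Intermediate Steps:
$J = -27$ ($J = -3 + \left(4 + 4\right) \left(-3\right) = -3 + 8 \left(-3\right) = -3 - 24 = -27$)
$U{\left(q \right)} = - 82 q$ ($U{\left(q \right)} = - 41 \left(q + q\right) = - 41 \cdot 2 q = - 82 q$)
$G = 1$
$H{\left(A \right)} = -16$ ($H{\left(A \right)} = \left(-27 + 11\right) 1 = \left(-16\right) 1 = -16$)
$-1768004 - H{\left(U{\left(-19 \right)} \right)} = -1768004 - -16 = -1768004 + 16 = -1767988$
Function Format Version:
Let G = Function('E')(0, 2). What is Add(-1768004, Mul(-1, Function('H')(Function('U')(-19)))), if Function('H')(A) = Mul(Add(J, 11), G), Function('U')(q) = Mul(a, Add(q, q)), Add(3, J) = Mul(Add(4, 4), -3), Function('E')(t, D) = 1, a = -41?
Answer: -1767988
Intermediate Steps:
J = -27 (J = Add(-3, Mul(Add(4, 4), -3)) = Add(-3, Mul(8, -3)) = Add(-3, -24) = -27)
Function('U')(q) = Mul(-82, q) (Function('U')(q) = Mul(-41, Add(q, q)) = Mul(-41, Mul(2, q)) = Mul(-82, q))
G = 1
Function('H')(A) = -16 (Function('H')(A) = Mul(Add(-27, 11), 1) = Mul(-16, 1) = -16)
Add(-1768004, Mul(-1, Function('H')(Function('U')(-19)))) = Add(-1768004, Mul(-1, -16)) = Add(-1768004, 16) = -1767988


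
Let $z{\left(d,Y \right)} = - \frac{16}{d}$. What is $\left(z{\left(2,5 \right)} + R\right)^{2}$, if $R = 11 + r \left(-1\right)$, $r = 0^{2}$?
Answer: $9$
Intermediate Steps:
$r = 0$
$R = 11$ ($R = 11 + 0 \left(-1\right) = 11 + 0 = 11$)
$\left(z{\left(2,5 \right)} + R\right)^{2} = \left(- \frac{16}{2} + 11\right)^{2} = \left(\left(-16\right) \frac{1}{2} + 11\right)^{2} = \left(-8 + 11\right)^{2} = 3^{2} = 9$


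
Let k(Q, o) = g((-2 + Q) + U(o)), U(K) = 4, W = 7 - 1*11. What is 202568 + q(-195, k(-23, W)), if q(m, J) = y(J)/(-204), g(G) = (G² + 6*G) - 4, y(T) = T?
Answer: 41323561/204 ≈ 2.0257e+5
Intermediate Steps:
W = -4 (W = 7 - 11 = -4)
g(G) = -4 + G² + 6*G
k(Q, o) = 8 + (2 + Q)² + 6*Q (k(Q, o) = -4 + ((-2 + Q) + 4)² + 6*((-2 + Q) + 4) = -4 + (2 + Q)² + 6*(2 + Q) = -4 + (2 + Q)² + (12 + 6*Q) = 8 + (2 + Q)² + 6*Q)
q(m, J) = -J/204 (q(m, J) = J/(-204) = J*(-1/204) = -J/204)
202568 + q(-195, k(-23, W)) = 202568 - (12 + (-23)² + 10*(-23))/204 = 202568 - (12 + 529 - 230)/204 = 202568 - 1/204*311 = 202568 - 311/204 = 41323561/204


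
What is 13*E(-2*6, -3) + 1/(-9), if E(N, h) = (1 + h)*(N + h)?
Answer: 3509/9 ≈ 389.89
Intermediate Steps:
13*E(-2*6, -3) + 1/(-9) = 13*(-2*6 - 3 + (-3)**2 - 2*6*(-3)) + 1/(-9) = 13*(-12 - 3 + 9 - 12*(-3)) - 1/9 = 13*(-12 - 3 + 9 + 36) - 1/9 = 13*30 - 1/9 = 390 - 1/9 = 3509/9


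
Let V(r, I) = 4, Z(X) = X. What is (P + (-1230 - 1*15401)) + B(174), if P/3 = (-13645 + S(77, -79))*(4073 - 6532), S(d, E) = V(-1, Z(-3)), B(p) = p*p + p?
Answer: 100643476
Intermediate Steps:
B(p) = p + p**2 (B(p) = p**2 + p = p + p**2)
S(d, E) = 4
P = 100629657 (P = 3*((-13645 + 4)*(4073 - 6532)) = 3*(-13641*(-2459)) = 3*33543219 = 100629657)
(P + (-1230 - 1*15401)) + B(174) = (100629657 + (-1230 - 1*15401)) + 174*(1 + 174) = (100629657 + (-1230 - 15401)) + 174*175 = (100629657 - 16631) + 30450 = 100613026 + 30450 = 100643476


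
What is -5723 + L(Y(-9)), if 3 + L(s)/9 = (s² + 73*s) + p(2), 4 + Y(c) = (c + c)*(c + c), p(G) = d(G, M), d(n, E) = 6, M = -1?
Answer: 1126144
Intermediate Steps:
p(G) = 6
Y(c) = -4 + 4*c² (Y(c) = -4 + (c + c)*(c + c) = -4 + (2*c)*(2*c) = -4 + 4*c²)
L(s) = 27 + 9*s² + 657*s (L(s) = -27 + 9*((s² + 73*s) + 6) = -27 + 9*(6 + s² + 73*s) = -27 + (54 + 9*s² + 657*s) = 27 + 9*s² + 657*s)
-5723 + L(Y(-9)) = -5723 + (27 + 9*(-4 + 4*(-9)²)² + 657*(-4 + 4*(-9)²)) = -5723 + (27 + 9*(-4 + 4*81)² + 657*(-4 + 4*81)) = -5723 + (27 + 9*(-4 + 324)² + 657*(-4 + 324)) = -5723 + (27 + 9*320² + 657*320) = -5723 + (27 + 9*102400 + 210240) = -5723 + (27 + 921600 + 210240) = -5723 + 1131867 = 1126144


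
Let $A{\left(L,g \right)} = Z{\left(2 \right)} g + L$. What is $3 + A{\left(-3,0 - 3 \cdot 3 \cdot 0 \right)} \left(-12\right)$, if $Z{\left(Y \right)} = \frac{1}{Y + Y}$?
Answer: $39$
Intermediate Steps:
$Z{\left(Y \right)} = \frac{1}{2 Y}$
$A{\left(L,g \right)} = L + \frac{g}{4}$ ($A{\left(L,g \right)} = \frac{1}{2 \cdot 2} g + L = \frac{1}{2} \cdot \frac{1}{2} g + L = \frac{g}{4} + L = L + \frac{g}{4}$)
$3 + A{\left(-3,0 - 3 \cdot 3 \cdot 0 \right)} \left(-12\right) = 3 + \left(-3 + \frac{0 - 3 \cdot 3 \cdot 0}{4}\right) \left(-12\right) = 3 + \left(-3 + \frac{0 - 0}{4}\right) \left(-12\right) = 3 + \left(-3 + \frac{0 + 0}{4}\right) \left(-12\right) = 3 + \left(-3 + \frac{1}{4} \cdot 0\right) \left(-12\right) = 3 + \left(-3 + 0\right) \left(-12\right) = 3 - -36 = 3 + 36 = 39$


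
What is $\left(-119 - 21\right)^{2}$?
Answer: $19600$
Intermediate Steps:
$\left(-119 - 21\right)^{2} = \left(-140\right)^{2} = 19600$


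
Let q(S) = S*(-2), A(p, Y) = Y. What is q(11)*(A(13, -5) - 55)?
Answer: 1320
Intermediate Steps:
q(S) = -2*S
q(11)*(A(13, -5) - 55) = (-2*11)*(-5 - 55) = -22*(-60) = 1320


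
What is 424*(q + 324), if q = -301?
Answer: 9752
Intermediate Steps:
424*(q + 324) = 424*(-301 + 324) = 424*23 = 9752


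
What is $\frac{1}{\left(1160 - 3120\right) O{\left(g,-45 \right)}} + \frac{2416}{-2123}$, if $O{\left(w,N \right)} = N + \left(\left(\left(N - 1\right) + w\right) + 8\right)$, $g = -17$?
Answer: $- \frac{473533877}{416108000} \approx -1.138$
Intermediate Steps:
$O{\left(w,N \right)} = 7 + w + 2 N$ ($O{\left(w,N \right)} = N + \left(\left(\left(-1 + N\right) + w\right) + 8\right) = N + \left(\left(-1 + N + w\right) + 8\right) = N + \left(7 + N + w\right) = 7 + w + 2 N$)
$\frac{1}{\left(1160 - 3120\right) O{\left(g,-45 \right)}} + \frac{2416}{-2123} = \frac{1}{\left(1160 - 3120\right) \left(7 - 17 + 2 \left(-45\right)\right)} + \frac{2416}{-2123} = \frac{1}{\left(-1960\right) \left(7 - 17 - 90\right)} + 2416 \left(- \frac{1}{2123}\right) = - \frac{1}{1960 \left(-100\right)} - \frac{2416}{2123} = \left(- \frac{1}{1960}\right) \left(- \frac{1}{100}\right) - \frac{2416}{2123} = \frac{1}{196000} - \frac{2416}{2123} = - \frac{473533877}{416108000}$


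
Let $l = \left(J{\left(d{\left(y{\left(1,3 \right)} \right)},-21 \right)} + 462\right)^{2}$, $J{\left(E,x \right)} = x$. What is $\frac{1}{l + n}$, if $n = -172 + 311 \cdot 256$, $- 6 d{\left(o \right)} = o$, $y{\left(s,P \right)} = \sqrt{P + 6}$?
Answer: $\frac{1}{273925} \approx 3.6506 \cdot 10^{-6}$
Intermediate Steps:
$y{\left(s,P \right)} = \sqrt{6 + P}$
$d{\left(o \right)} = - \frac{o}{6}$
$n = 79444$ ($n = -172 + 79616 = 79444$)
$l = 194481$ ($l = \left(-21 + 462\right)^{2} = 441^{2} = 194481$)
$\frac{1}{l + n} = \frac{1}{194481 + 79444} = \frac{1}{273925}$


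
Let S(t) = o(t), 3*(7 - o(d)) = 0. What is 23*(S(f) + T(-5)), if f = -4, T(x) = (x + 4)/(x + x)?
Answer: 1633/10 ≈ 163.30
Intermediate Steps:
o(d) = 7 (o(d) = 7 - ⅓*0 = 7 + 0 = 7)
T(x) = (4 + x)/(2*x) (T(x) = (4 + x)/((2*x)) = (4 + x)*(1/(2*x)) = (4 + x)/(2*x))
S(t) = 7
23*(S(f) + T(-5)) = 23*(7 + (½)*(4 - 5)/(-5)) = 23*(7 + (½)*(-⅕)*(-1)) = 23*(7 + ⅒) = 23*(71/10) = 1633/10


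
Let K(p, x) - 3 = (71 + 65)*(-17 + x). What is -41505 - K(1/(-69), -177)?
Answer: -15124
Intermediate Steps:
K(p, x) = -2309 + 136*x (K(p, x) = 3 + (71 + 65)*(-17 + x) = 3 + 136*(-17 + x) = 3 + (-2312 + 136*x) = -2309 + 136*x)
-41505 - K(1/(-69), -177) = -41505 - (-2309 + 136*(-177)) = -41505 - (-2309 - 24072) = -41505 - 1*(-26381) = -41505 + 26381 = -15124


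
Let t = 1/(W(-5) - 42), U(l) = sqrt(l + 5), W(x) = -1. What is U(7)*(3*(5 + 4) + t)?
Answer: 2320*sqrt(3)/43 ≈ 93.450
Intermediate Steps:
U(l) = sqrt(5 + l)
t = -1/43 (t = 1/(-1 - 42) = 1/(-43) = -1/43 ≈ -0.023256)
U(7)*(3*(5 + 4) + t) = sqrt(5 + 7)*(3*(5 + 4) - 1/43) = sqrt(12)*(3*9 - 1/43) = (2*sqrt(3))*(27 - 1/43) = (2*sqrt(3))*(1160/43) = 2320*sqrt(3)/43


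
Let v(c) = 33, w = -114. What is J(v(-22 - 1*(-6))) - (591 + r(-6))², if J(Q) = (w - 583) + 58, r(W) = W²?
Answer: -393768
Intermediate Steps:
J(Q) = -639 (J(Q) = (-114 - 583) + 58 = -697 + 58 = -639)
J(v(-22 - 1*(-6))) - (591 + r(-6))² = -639 - (591 + (-6)²)² = -639 - (591 + 36)² = -639 - 1*627² = -639 - 1*393129 = -639 - 393129 = -393768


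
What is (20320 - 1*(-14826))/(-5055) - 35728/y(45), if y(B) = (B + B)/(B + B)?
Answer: -180640186/5055 ≈ -35735.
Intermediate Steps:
y(B) = 1 (y(B) = (2*B)/((2*B)) = (2*B)*(1/(2*B)) = 1)
(20320 - 1*(-14826))/(-5055) - 35728/y(45) = (20320 - 1*(-14826))/(-5055) - 35728/1 = (20320 + 14826)*(-1/5055) - 35728*1 = 35146*(-1/5055) - 35728 = -35146/5055 - 35728 = -180640186/5055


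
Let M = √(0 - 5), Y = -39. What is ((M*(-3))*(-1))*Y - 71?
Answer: -71 - 117*I*√5 ≈ -71.0 - 261.62*I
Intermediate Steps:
M = I*√5 (M = √(-5) = I*√5 ≈ 2.2361*I)
((M*(-3))*(-1))*Y - 71 = (((I*√5)*(-3))*(-1))*(-39) - 71 = (-3*I*√5*(-1))*(-39) - 71 = (3*I*√5)*(-39) - 71 = -117*I*√5 - 71 = -71 - 117*I*√5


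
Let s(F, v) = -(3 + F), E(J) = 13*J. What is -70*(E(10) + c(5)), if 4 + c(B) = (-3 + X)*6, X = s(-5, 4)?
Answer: -8400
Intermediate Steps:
s(F, v) = -3 - F
X = 2 (X = -3 - 1*(-5) = -3 + 5 = 2)
c(B) = -10 (c(B) = -4 + (-3 + 2)*6 = -4 - 1*6 = -4 - 6 = -10)
-70*(E(10) + c(5)) = -70*(13*10 - 10) = -70*(130 - 10) = -70*120 = -8400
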